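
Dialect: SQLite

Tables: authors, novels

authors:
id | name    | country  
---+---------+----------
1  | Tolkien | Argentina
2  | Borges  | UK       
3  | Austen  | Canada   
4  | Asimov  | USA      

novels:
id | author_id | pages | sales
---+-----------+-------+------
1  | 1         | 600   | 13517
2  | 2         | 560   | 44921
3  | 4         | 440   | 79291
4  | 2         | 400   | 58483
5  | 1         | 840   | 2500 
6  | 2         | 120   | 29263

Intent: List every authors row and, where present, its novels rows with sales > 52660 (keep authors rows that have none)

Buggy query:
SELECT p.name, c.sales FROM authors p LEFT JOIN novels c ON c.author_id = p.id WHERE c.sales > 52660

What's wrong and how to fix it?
Bug: Filtering c.sales in WHERE discards the NULL rows produced by LEFT JOIN, turning it into an inner join

Fix: Put 'c.sales > 52660' in the JOIN's ON clause instead of WHERE

Corrected query:
SELECT p.name, c.sales FROM authors p LEFT JOIN novels c ON c.author_id = p.id AND c.sales > 52660

Result:
name    | sales
--------+------
Tolkien | NULL 
Borges  | 58483
Austen  | NULL 
Asimov  | 79291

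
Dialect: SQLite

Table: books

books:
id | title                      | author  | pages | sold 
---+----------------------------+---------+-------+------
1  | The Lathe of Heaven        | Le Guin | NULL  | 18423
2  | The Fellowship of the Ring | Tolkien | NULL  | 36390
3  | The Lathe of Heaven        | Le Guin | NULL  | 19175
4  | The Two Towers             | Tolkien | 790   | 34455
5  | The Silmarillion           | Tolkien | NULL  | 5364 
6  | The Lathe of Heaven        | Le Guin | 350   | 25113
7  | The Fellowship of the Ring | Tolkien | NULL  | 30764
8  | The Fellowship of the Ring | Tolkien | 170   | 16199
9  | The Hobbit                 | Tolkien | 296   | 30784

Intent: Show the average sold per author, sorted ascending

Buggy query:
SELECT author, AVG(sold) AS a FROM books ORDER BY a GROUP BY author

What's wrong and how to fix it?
Bug: GROUP BY must precede ORDER BY

Fix: Reorder: SELECT … FROM … GROUP BY … ORDER BY …

Corrected query:
SELECT author, AVG(sold) AS a FROM books GROUP BY author ORDER BY a

Result:
author  | a           
--------+-------------
Le Guin | 20903.666667
Tolkien | 25659.333333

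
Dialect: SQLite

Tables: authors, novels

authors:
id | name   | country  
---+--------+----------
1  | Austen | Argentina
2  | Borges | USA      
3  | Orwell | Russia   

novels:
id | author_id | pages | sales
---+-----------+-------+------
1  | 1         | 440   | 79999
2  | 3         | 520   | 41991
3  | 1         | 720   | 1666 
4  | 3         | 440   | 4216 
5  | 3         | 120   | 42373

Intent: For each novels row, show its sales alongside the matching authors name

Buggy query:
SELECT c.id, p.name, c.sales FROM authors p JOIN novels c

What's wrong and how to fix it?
Bug: Missing join condition: each novels row is matched to all authors rows instead of just its own

Fix: Specify the join condition linking the foreign key to the parent id

Corrected query:
SELECT c.id, p.name, c.sales FROM authors p JOIN novels c ON c.author_id = p.id

Result:
id | name   | sales
---+--------+------
1  | Austen | 79999
2  | Orwell | 41991
3  | Austen | 1666 
4  | Orwell | 4216 
5  | Orwell | 42373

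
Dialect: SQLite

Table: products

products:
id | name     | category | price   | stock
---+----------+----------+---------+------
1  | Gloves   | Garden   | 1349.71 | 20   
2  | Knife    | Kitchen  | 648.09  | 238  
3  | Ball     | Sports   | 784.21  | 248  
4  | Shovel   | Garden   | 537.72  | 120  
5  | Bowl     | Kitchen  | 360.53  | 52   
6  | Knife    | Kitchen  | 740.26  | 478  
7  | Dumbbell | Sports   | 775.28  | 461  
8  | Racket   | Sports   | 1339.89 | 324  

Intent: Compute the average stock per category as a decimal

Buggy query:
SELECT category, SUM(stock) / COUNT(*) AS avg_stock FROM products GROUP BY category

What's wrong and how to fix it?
Bug: SUM(stock) and COUNT(*) are both integers; the division truncates the fractional part

Fix: Cast one side to REAL so the division keeps the fractional part

Corrected query:
SELECT category, SUM(stock) * 1.0 / COUNT(*) AS avg_stock FROM products GROUP BY category

Result:
category | avg_stock 
---------+-----------
Garden   | 70        
Kitchen  | 256       
Sports   | 344.333333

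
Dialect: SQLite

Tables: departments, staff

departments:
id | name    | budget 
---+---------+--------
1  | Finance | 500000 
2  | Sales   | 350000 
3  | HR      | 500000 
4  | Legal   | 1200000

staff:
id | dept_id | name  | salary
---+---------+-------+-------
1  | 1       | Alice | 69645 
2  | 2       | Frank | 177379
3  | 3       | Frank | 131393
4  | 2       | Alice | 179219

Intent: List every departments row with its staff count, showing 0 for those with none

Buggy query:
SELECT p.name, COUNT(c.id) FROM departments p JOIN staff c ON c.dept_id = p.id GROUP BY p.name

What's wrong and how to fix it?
Bug: An inner join excludes parents with zero children

Fix: Switch to LEFT JOIN to retain unmatched parent rows

Corrected query:
SELECT p.name, COUNT(c.id) FROM departments p LEFT JOIN staff c ON c.dept_id = p.id GROUP BY p.name

Result:
name    | COUNT(c.id)
--------+------------
Finance | 1          
HR      | 1          
Legal   | 0          
Sales   | 2          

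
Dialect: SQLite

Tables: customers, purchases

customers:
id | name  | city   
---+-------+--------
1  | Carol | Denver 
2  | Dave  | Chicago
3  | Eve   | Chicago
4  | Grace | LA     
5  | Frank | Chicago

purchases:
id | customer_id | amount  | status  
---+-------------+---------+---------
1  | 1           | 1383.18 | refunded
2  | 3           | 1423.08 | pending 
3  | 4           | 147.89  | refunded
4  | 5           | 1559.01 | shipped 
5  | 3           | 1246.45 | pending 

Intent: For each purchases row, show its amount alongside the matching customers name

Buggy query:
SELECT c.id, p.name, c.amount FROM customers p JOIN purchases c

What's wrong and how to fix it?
Bug: Missing join condition: each purchases row is matched to all customers rows instead of just its own

Fix: Specify the join condition linking the foreign key to the parent id

Corrected query:
SELECT c.id, p.name, c.amount FROM customers p JOIN purchases c ON c.customer_id = p.id

Result:
id | name  | amount 
---+-------+--------
1  | Carol | 1383.18
2  | Eve   | 1423.08
3  | Grace | 147.89 
4  | Frank | 1559.01
5  | Eve   | 1246.45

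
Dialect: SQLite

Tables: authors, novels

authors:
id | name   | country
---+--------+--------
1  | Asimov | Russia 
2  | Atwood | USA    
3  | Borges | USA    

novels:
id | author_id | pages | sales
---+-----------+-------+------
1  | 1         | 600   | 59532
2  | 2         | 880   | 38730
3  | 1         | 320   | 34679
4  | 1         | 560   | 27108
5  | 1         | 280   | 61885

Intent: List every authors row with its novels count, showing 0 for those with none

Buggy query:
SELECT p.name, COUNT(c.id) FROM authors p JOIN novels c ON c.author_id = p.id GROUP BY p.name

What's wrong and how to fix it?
Bug: An inner join excludes parents with zero children

Fix: Switch to LEFT JOIN to retain unmatched parent rows

Corrected query:
SELECT p.name, COUNT(c.id) FROM authors p LEFT JOIN novels c ON c.author_id = p.id GROUP BY p.name

Result:
name   | COUNT(c.id)
-------+------------
Asimov | 4          
Atwood | 1          
Borges | 0          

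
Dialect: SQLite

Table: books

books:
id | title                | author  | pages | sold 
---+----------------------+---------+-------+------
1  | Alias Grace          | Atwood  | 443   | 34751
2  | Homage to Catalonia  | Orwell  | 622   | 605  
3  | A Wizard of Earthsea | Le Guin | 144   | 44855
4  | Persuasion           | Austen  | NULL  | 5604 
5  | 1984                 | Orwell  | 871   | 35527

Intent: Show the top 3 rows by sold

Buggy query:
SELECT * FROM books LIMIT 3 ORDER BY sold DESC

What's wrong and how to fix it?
Bug: LIMIT must come after ORDER BY

Fix: Swap the clauses: ORDER BY first, then LIMIT

Corrected query:
SELECT * FROM books ORDER BY sold DESC LIMIT 3

Result:
id | title                | author  | pages | sold 
---+----------------------+---------+-------+------
3  | A Wizard of Earthsea | Le Guin | 144   | 44855
5  | 1984                 | Orwell  | 871   | 35527
1  | Alias Grace          | Atwood  | 443   | 34751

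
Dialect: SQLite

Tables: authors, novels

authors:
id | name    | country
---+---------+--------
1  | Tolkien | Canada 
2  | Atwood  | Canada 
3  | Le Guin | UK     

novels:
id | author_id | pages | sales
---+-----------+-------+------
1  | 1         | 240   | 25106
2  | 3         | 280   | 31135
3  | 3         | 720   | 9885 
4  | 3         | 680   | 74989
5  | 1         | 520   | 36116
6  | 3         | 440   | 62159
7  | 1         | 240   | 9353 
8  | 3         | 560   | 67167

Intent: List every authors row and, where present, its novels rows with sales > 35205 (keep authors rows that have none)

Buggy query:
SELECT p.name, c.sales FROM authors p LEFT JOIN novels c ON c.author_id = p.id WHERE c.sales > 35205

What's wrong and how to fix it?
Bug: Filtering c.sales in WHERE discards the NULL rows produced by LEFT JOIN, turning it into an inner join

Fix: Put 'c.sales > 35205' in the JOIN's ON clause instead of WHERE

Corrected query:
SELECT p.name, c.sales FROM authors p LEFT JOIN novels c ON c.author_id = p.id AND c.sales > 35205

Result:
name    | sales
--------+------
Tolkien | 36116
Atwood  | NULL 
Le Guin | 62159
Le Guin | 67167
Le Guin | 74989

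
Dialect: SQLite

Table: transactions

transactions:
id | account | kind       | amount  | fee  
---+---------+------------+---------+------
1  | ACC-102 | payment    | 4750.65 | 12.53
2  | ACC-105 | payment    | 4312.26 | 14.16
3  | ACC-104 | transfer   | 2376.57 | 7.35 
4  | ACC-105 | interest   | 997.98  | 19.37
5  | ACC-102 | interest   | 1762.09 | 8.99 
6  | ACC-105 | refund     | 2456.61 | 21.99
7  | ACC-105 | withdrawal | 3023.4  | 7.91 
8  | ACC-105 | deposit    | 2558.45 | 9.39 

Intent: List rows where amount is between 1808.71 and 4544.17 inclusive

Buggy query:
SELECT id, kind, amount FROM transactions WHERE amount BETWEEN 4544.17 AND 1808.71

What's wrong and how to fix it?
Bug: BETWEEN expects the lower bound first; with 4544.17 AND 1808.71 the range is empty

Fix: Write BETWEEN 1808.71 AND 4544.17

Corrected query:
SELECT id, kind, amount FROM transactions WHERE amount BETWEEN 1808.71 AND 4544.17

Result:
id | kind       | amount 
---+------------+--------
2  | payment    | 4312.26
3  | transfer   | 2376.57
6  | refund     | 2456.61
7  | withdrawal | 3023.4 
8  | deposit    | 2558.45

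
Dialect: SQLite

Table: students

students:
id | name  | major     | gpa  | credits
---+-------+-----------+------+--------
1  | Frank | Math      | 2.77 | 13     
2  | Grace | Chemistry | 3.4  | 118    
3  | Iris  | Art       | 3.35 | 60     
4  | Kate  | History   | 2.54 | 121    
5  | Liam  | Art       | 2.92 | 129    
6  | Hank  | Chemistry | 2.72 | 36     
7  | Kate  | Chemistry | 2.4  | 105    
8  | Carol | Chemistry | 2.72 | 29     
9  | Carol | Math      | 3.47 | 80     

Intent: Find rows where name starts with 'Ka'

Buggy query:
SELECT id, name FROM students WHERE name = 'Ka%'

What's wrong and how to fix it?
Bug: '=' compares the literal string including the % character; pattern matching needs LIKE

Fix: Use LIKE for wildcard pattern matching

Corrected query:
SELECT id, name FROM students WHERE name LIKE 'Ka%'

Result:
id | name
---+-----
4  | Kate
7  | Kate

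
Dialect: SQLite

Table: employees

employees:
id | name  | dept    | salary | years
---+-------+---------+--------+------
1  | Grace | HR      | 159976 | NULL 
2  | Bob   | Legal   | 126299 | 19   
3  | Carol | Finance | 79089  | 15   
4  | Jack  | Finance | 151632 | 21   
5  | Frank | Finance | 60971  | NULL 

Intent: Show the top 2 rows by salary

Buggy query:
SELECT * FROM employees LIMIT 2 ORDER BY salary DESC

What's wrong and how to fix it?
Bug: ORDER BY cannot follow LIMIT; LIMIT is the final clause

Fix: Swap the clauses: ORDER BY first, then LIMIT

Corrected query:
SELECT * FROM employees ORDER BY salary DESC LIMIT 2

Result:
id | name  | dept    | salary | years
---+-------+---------+--------+------
1  | Grace | HR      | 159976 | NULL 
4  | Jack  | Finance | 151632 | 21   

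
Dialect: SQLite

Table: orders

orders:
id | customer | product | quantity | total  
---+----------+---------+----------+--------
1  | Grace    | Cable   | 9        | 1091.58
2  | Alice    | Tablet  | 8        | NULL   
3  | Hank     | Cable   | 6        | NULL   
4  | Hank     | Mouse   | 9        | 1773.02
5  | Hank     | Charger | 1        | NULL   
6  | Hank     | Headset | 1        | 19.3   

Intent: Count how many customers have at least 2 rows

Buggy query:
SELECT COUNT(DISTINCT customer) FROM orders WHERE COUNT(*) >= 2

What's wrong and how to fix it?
Bug: WHERE filters individual rows, not groups, so a group-level COUNT is invalid there

Fix: Group first with HAVING COUNT(*) >= 2, then COUNT the resulting groups

Corrected query:
SELECT COUNT(*) FROM (SELECT customer FROM orders GROUP BY customer HAVING COUNT(*) >= 2)

Result:
COUNT(*)
--------
1       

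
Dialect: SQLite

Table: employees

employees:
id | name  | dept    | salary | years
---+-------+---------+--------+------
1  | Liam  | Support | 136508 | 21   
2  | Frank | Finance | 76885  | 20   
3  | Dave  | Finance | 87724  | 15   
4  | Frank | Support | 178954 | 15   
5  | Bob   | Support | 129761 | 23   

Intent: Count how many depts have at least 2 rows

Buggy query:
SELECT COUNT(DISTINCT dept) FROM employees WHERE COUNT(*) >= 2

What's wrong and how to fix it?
Bug: WHERE filters individual rows, not groups, so a group-level COUNT is invalid there

Fix: Group first with HAVING COUNT(*) >= 2, then COUNT the resulting groups

Corrected query:
SELECT COUNT(*) FROM (SELECT dept FROM employees GROUP BY dept HAVING COUNT(*) >= 2)

Result:
COUNT(*)
--------
2       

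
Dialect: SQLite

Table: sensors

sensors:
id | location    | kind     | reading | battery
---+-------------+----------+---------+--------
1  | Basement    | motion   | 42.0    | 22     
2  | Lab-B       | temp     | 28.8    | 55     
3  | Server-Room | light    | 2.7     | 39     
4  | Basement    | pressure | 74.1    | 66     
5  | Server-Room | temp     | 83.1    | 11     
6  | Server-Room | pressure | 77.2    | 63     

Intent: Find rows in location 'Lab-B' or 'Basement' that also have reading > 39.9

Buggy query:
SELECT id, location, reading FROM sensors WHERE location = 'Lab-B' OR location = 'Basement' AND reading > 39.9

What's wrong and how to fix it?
Bug: Without parentheses, AND is evaluated before OR, so the reading filter only applies to the 'Basement' branch

Fix: Group the OR with parentheses (or use IN), then AND the threshold

Corrected query:
SELECT id, location, reading FROM sensors WHERE (location = 'Lab-B' OR location = 'Basement') AND reading > 39.9

Result:
id | location | reading
---+----------+--------
1  | Basement | 42     
4  | Basement | 74.1   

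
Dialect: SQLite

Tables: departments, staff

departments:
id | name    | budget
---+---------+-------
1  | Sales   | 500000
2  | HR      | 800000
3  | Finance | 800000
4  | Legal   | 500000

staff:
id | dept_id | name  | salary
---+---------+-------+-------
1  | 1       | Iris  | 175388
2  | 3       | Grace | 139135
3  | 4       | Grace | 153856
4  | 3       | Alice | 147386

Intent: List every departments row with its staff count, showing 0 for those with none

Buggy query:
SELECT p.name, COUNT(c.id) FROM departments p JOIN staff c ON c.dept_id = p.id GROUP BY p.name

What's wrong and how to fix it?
Bug: INNER JOIN drops departments rows that have no matching staff rows

Fix: Use LEFT JOIN so parents without children still appear (COUNT(c.id) gives 0)

Corrected query:
SELECT p.name, COUNT(c.id) FROM departments p LEFT JOIN staff c ON c.dept_id = p.id GROUP BY p.name

Result:
name    | COUNT(c.id)
--------+------------
Finance | 2          
HR      | 0          
Legal   | 1          
Sales   | 1          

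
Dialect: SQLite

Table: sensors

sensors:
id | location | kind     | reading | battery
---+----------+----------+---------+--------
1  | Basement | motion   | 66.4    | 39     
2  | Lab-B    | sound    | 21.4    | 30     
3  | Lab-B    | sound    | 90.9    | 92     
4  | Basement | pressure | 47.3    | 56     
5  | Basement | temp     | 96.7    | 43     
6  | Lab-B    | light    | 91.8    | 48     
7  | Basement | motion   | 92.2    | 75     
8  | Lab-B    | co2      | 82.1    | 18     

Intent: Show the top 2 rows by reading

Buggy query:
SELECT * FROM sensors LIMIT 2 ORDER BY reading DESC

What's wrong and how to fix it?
Bug: LIMIT must come after ORDER BY

Fix: Swap the clauses: ORDER BY first, then LIMIT

Corrected query:
SELECT * FROM sensors ORDER BY reading DESC LIMIT 2

Result:
id | location | kind   | reading | battery
---+----------+--------+---------+--------
5  | Basement | temp   | 96.7    | 43     
7  | Basement | motion | 92.2    | 75     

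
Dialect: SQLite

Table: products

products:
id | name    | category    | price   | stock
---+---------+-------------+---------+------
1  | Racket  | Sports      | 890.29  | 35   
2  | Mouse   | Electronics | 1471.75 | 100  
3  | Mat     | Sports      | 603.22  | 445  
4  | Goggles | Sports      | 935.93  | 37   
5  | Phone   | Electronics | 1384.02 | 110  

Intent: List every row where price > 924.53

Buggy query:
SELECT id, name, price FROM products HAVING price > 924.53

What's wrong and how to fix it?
Bug: This is a non-aggregate query (no GROUP BY, no aggregates), so in SQLite the HAVING clause is invalid here; a row-level condition belongs in WHERE

Fix: Replace HAVING with WHERE since the condition applies to individual rows

Corrected query:
SELECT id, name, price FROM products WHERE price > 924.53

Result:
id | name    | price  
---+---------+--------
2  | Mouse   | 1471.75
4  | Goggles | 935.93 
5  | Phone   | 1384.02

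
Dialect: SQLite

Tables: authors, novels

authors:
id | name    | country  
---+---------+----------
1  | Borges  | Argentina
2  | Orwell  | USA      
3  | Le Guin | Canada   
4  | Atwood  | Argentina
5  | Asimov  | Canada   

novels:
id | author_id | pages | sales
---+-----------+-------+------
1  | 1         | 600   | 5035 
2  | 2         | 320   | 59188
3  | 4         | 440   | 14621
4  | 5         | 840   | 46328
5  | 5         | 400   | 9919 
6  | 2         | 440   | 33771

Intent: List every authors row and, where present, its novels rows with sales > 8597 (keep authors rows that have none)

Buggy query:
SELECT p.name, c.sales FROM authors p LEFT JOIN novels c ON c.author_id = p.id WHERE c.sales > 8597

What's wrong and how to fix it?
Bug: Filtering c.sales in WHERE discards the NULL rows produced by LEFT JOIN, turning it into an inner join

Fix: Move the right-table condition into the ON clause so unmatched parents are kept

Corrected query:
SELECT p.name, c.sales FROM authors p LEFT JOIN novels c ON c.author_id = p.id AND c.sales > 8597

Result:
name    | sales
--------+------
Borges  | NULL 
Orwell  | 33771
Orwell  | 59188
Le Guin | NULL 
Atwood  | 14621
Asimov  | 9919 
Asimov  | 46328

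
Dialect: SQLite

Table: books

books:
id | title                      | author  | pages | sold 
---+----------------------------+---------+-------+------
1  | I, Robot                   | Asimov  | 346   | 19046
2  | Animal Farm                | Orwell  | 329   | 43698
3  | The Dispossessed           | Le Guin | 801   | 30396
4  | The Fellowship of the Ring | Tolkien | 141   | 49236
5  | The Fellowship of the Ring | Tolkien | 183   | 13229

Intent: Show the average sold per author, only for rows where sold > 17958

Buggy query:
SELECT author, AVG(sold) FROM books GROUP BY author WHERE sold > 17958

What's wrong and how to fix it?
Bug: WHERE cannot follow GROUP BY

Fix: Place WHERE between FROM and GROUP BY

Corrected query:
SELECT author, AVG(sold) FROM books WHERE sold > 17958 GROUP BY author

Result:
author  | AVG(sold)
--------+----------
Asimov  | 19046    
Le Guin | 30396    
Orwell  | 43698    
Tolkien | 49236    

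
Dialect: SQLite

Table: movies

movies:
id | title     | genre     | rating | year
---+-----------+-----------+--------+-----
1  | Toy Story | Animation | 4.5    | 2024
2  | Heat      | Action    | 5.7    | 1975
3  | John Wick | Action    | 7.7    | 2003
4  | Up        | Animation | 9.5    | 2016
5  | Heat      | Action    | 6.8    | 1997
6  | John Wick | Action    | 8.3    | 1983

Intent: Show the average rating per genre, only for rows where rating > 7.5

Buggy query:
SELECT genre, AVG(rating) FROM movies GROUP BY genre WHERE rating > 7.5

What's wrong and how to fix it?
Bug: WHERE cannot follow GROUP BY

Fix: Move the WHERE clause before GROUP BY

Corrected query:
SELECT genre, AVG(rating) FROM movies WHERE rating > 7.5 GROUP BY genre

Result:
genre     | AVG(rating)
----------+------------
Action    | 8          
Animation | 9.5        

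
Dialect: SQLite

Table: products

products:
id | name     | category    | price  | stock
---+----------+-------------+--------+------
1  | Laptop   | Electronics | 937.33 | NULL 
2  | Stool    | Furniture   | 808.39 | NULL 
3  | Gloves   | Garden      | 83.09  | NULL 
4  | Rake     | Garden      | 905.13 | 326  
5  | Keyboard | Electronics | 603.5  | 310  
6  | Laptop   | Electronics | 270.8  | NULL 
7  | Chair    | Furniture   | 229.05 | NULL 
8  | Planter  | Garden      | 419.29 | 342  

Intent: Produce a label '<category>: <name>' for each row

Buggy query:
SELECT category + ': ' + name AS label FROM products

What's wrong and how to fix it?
Bug: '+' is numeric addition; on text columns SQLite converts them to 0 instead of concatenating

Fix: Replace + with || to concatenate text

Corrected query:
SELECT category || ': ' || name AS label FROM products

Result:
label                
---------------------
Electronics: Laptop  
Furniture: Stool     
Garden: Gloves       
Garden: Rake         
Electronics: Keyboard
Electronics: Laptop  
Furniture: Chair     
Garden: Planter      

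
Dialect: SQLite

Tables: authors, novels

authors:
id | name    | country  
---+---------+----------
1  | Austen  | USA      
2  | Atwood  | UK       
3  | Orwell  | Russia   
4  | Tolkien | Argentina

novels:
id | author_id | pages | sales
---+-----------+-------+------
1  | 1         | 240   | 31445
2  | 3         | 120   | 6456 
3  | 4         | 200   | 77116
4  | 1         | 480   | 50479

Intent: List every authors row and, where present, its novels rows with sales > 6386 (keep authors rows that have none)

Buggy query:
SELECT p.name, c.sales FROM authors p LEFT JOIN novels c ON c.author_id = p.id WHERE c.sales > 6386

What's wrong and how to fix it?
Bug: Filtering c.sales in WHERE discards the NULL rows produced by LEFT JOIN, turning it into an inner join

Fix: Move the right-table condition into the ON clause so unmatched parents are kept

Corrected query:
SELECT p.name, c.sales FROM authors p LEFT JOIN novels c ON c.author_id = p.id AND c.sales > 6386

Result:
name    | sales
--------+------
Austen  | 31445
Austen  | 50479
Atwood  | NULL 
Orwell  | 6456 
Tolkien | 77116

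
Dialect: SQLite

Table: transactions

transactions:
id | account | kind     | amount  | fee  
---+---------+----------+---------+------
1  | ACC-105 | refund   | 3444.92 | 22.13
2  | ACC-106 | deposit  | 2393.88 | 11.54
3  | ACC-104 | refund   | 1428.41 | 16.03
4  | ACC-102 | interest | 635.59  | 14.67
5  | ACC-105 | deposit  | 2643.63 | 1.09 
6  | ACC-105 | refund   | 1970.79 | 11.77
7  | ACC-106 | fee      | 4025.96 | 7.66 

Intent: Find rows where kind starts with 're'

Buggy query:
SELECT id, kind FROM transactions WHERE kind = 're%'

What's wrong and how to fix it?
Bug: Wildcards only work with LIKE; '=' treats '%' as a literal character

Fix: Use LIKE for wildcard pattern matching

Corrected query:
SELECT id, kind FROM transactions WHERE kind LIKE 're%'

Result:
id | kind  
---+-------
1  | refund
3  | refund
6  | refund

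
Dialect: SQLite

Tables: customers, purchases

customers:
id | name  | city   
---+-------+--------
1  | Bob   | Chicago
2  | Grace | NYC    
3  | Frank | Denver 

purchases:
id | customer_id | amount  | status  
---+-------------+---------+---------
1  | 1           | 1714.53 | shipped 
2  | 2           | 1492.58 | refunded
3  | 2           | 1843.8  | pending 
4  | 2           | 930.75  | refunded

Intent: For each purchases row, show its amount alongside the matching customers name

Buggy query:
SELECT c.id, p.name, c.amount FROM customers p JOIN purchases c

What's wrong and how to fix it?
Bug: Missing join condition: each purchases row is matched to all customers rows instead of just its own

Fix: Specify the join condition linking the foreign key to the parent id

Corrected query:
SELECT c.id, p.name, c.amount FROM customers p JOIN purchases c ON c.customer_id = p.id

Result:
id | name  | amount 
---+-------+--------
1  | Bob   | 1714.53
2  | Grace | 1492.58
3  | Grace | 1843.8 
4  | Grace | 930.75 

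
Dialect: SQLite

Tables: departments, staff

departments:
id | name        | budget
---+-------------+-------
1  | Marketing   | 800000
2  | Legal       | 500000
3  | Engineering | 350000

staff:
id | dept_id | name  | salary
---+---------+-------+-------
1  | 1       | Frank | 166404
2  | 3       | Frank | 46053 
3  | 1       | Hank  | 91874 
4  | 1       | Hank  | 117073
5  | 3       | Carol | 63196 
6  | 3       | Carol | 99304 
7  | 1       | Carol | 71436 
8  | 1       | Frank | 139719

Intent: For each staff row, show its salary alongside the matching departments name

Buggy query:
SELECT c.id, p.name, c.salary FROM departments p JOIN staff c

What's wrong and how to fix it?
Bug: Missing join condition: each staff row is matched to all departments rows instead of just its own

Fix: Specify the join condition linking the foreign key to the parent id

Corrected query:
SELECT c.id, p.name, c.salary FROM departments p JOIN staff c ON c.dept_id = p.id

Result:
id | name        | salary
---+-------------+-------
1  | Marketing   | 166404
2  | Engineering | 46053 
3  | Marketing   | 91874 
4  | Marketing   | 117073
5  | Engineering | 63196 
6  | Engineering | 99304 
7  | Marketing   | 71436 
8  | Marketing   | 139719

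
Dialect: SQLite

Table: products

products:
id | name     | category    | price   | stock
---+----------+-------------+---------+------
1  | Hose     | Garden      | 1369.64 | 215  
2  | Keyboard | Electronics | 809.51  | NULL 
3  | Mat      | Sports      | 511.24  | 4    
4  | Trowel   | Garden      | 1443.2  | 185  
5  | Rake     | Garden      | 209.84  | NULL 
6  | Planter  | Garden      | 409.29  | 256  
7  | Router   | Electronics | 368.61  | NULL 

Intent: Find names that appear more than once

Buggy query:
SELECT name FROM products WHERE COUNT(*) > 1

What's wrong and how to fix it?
Bug: WHERE can't reference COUNT(*); aggregates are computed after WHERE

Fix: Group first, then use HAVING for the count condition

Corrected query:
SELECT name FROM products GROUP BY name HAVING COUNT(*) > 1

Result:
(no rows)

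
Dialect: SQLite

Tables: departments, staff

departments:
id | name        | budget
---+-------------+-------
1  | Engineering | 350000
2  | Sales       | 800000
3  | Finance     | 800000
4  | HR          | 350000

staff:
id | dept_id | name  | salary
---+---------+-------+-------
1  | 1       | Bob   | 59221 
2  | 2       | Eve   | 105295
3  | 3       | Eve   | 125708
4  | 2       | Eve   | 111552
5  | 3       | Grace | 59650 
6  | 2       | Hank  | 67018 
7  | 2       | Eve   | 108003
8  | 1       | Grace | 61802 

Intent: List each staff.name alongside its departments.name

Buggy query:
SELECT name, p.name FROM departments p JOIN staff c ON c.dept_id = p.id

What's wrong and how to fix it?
Bug: Both tables have a 'name' column; the unqualified reference is ambiguous

Fix: Qualify the column with its table alias (c.name)

Corrected query:
SELECT c.name, p.name FROM departments p JOIN staff c ON c.dept_id = p.id

Result:
name  | name       
------+------------
Bob   | Engineering
Eve   | Sales      
Eve   | Finance    
Eve   | Sales      
Grace | Finance    
Hank  | Sales      
Eve   | Sales      
Grace | Engineering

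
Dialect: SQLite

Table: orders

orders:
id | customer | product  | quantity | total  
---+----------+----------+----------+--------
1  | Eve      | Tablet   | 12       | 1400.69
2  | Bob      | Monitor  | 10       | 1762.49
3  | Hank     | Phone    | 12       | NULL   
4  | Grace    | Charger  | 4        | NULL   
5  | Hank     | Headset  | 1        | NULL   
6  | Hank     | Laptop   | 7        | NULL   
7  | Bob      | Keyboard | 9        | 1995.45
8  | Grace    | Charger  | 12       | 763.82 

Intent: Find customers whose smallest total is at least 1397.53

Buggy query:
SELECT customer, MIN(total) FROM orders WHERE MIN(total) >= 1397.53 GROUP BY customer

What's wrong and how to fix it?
Bug: Aggregates like MIN are computed per group after WHERE runs

Fix: Replace WHERE with HAVING after the GROUP BY

Corrected query:
SELECT customer, MIN(total) FROM orders GROUP BY customer HAVING MIN(total) >= 1397.53

Result:
customer | MIN(total)
---------+-----------
Bob      | 1762.49   
Eve      | 1400.69   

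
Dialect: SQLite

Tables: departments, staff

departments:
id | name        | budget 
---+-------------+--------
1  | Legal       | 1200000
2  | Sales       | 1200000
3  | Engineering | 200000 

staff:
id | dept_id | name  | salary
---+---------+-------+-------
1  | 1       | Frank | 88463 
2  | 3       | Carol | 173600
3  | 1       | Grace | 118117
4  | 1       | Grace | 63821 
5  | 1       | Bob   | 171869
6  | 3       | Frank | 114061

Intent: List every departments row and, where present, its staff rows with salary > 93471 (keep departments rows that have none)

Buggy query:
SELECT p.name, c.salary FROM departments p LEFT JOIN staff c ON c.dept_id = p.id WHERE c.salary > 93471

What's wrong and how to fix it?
Bug: Filtering c.salary in WHERE discards the NULL rows produced by LEFT JOIN, turning it into an inner join

Fix: Put 'c.salary > 93471' in the JOIN's ON clause instead of WHERE

Corrected query:
SELECT p.name, c.salary FROM departments p LEFT JOIN staff c ON c.dept_id = p.id AND c.salary > 93471

Result:
name        | salary
------------+-------
Legal       | 118117
Legal       | 171869
Sales       | NULL  
Engineering | 114061
Engineering | 173600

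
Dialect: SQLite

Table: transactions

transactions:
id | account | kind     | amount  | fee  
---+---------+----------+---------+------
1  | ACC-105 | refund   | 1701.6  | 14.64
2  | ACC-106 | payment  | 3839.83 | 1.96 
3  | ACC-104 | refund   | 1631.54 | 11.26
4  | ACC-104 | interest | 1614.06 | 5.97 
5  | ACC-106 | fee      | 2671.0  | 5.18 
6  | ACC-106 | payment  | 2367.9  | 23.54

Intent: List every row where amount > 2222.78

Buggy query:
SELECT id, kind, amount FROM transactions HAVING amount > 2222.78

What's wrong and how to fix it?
Bug: This is a non-aggregate query (no GROUP BY, no aggregates), so in SQLite the HAVING clause is invalid here; a row-level condition belongs in WHERE

Fix: Replace HAVING with WHERE since the condition applies to individual rows

Corrected query:
SELECT id, kind, amount FROM transactions WHERE amount > 2222.78

Result:
id | kind    | amount 
---+---------+--------
2  | payment | 3839.83
5  | fee     | 2671   
6  | payment | 2367.9 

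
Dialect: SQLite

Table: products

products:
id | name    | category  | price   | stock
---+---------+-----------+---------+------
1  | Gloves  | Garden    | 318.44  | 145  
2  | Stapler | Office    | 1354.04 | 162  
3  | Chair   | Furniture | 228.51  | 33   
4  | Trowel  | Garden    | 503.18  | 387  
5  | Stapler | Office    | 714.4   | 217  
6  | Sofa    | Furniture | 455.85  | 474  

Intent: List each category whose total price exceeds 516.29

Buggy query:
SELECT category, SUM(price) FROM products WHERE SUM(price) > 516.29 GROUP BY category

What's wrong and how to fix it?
Bug: Aggregate functions cannot appear in a WHERE clause

Fix: Move the aggregate condition to a HAVING clause

Corrected query:
SELECT category, SUM(price) FROM products GROUP BY category HAVING SUM(price) > 516.29

Result:
category  | SUM(price)
----------+-----------
Furniture | 684.36    
Garden    | 821.62    
Office    | 2068.44   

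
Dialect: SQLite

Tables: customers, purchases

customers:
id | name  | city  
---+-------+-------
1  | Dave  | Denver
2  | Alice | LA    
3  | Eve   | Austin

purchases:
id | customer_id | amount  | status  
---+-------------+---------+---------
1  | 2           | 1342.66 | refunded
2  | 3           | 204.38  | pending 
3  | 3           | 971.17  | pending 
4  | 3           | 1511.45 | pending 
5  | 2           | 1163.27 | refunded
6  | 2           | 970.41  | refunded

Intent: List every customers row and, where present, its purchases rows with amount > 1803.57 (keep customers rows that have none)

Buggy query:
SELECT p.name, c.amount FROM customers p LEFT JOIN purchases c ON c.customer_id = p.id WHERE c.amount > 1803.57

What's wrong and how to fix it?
Bug: Filtering c.amount in WHERE discards the NULL rows produced by LEFT JOIN, turning it into an inner join

Fix: Move the right-table condition into the ON clause so unmatched parents are kept

Corrected query:
SELECT p.name, c.amount FROM customers p LEFT JOIN purchases c ON c.customer_id = p.id AND c.amount > 1803.57

Result:
name  | amount
------+-------
Dave  | NULL  
Alice | NULL  
Eve   | NULL  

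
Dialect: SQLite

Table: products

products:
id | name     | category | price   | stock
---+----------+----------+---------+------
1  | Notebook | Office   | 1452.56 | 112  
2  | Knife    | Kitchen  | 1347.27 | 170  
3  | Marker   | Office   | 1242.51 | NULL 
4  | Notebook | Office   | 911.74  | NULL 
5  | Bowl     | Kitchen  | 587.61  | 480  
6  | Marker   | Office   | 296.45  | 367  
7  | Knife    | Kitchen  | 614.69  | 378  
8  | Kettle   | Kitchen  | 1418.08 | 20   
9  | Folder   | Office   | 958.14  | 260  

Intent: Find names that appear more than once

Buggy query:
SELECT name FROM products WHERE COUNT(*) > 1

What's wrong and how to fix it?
Bug: COUNT(*) is an aggregate and cannot be used in WHERE

Fix: Group first, then use HAVING for the count condition

Corrected query:
SELECT name FROM products GROUP BY name HAVING COUNT(*) > 1

Result:
name    
--------
Knife   
Marker  
Notebook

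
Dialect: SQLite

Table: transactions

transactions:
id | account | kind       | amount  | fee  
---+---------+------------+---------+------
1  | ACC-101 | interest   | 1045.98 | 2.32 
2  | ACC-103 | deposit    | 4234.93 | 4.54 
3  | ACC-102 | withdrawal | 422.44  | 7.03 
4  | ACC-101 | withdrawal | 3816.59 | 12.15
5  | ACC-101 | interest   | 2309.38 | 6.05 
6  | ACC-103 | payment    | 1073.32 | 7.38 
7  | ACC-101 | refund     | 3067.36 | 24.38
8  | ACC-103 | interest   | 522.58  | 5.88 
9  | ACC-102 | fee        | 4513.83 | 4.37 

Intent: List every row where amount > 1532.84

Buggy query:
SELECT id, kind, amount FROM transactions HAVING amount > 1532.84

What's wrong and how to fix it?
Bug: HAVING filters the output of aggregation, but this query has no GROUP BY and no aggregate functions, so SQLite rejects it (HAVING clause on a non-aggregate query); the condition here is per row

Fix: Replace HAVING with WHERE since the condition applies to individual rows

Corrected query:
SELECT id, kind, amount FROM transactions WHERE amount > 1532.84

Result:
id | kind       | amount 
---+------------+--------
2  | deposit    | 4234.93
4  | withdrawal | 3816.59
5  | interest   | 2309.38
7  | refund     | 3067.36
9  | fee        | 4513.83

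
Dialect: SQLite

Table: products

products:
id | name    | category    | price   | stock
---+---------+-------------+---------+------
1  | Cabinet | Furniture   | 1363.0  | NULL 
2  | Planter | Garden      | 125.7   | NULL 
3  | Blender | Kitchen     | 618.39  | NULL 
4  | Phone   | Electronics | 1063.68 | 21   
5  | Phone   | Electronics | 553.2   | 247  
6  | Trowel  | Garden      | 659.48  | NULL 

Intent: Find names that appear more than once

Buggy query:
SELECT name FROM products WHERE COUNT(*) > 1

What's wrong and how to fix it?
Bug: WHERE can't reference COUNT(*); aggregates are computed after WHERE

Fix: GROUP BY name, then filter groups with HAVING COUNT(*) > 1

Corrected query:
SELECT name FROM products GROUP BY name HAVING COUNT(*) > 1

Result:
name 
-----
Phone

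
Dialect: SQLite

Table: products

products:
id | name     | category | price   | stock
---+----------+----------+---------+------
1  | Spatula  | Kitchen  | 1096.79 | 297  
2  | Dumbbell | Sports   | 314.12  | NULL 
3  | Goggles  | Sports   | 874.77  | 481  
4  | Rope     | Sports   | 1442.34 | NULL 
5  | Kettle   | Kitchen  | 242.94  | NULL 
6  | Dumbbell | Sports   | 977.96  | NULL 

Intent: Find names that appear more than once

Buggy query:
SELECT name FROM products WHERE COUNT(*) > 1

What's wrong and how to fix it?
Bug: WHERE can't reference COUNT(*); aggregates are computed after WHERE

Fix: Group first, then use HAVING for the count condition

Corrected query:
SELECT name FROM products GROUP BY name HAVING COUNT(*) > 1

Result:
name    
--------
Dumbbell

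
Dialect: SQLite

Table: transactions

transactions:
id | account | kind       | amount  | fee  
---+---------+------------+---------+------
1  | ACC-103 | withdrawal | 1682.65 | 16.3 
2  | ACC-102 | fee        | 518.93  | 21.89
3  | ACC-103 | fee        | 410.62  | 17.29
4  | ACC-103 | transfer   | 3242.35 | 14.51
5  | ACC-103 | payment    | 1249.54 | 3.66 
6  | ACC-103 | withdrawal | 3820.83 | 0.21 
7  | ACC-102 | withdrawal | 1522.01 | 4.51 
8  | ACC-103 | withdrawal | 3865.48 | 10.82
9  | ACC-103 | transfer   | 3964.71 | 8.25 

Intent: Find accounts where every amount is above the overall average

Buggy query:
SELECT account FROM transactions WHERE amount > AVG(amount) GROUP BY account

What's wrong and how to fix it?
Bug: AVG() is an aggregate; it can't sit directly in WHERE

Fix: Compute the overall average in a scalar subquery and compare each group's MIN against it in HAVING

Corrected query:
SELECT account FROM transactions GROUP BY account HAVING MIN(amount) > (SELECT AVG(amount) FROM transactions)

Result:
(no rows)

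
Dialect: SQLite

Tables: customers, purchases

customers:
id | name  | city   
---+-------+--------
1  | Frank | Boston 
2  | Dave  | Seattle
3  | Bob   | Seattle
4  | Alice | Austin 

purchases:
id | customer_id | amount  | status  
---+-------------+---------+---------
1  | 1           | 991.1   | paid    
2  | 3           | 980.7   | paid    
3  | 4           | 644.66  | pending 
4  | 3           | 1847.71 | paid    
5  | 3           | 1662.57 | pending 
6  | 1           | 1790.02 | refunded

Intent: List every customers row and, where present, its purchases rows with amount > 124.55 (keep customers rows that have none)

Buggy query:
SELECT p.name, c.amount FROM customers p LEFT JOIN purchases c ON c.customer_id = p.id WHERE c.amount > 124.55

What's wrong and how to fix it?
Bug: A WHERE condition on the right-hand table after LEFT JOIN drops unmatched parents

Fix: Put 'c.amount > 124.55' in the JOIN's ON clause instead of WHERE

Corrected query:
SELECT p.name, c.amount FROM customers p LEFT JOIN purchases c ON c.customer_id = p.id AND c.amount > 124.55

Result:
name  | amount 
------+--------
Frank | 991.1  
Frank | 1790.02
Dave  | NULL   
Bob   | 980.7  
Bob   | 1662.57
Bob   | 1847.71
Alice | 644.66 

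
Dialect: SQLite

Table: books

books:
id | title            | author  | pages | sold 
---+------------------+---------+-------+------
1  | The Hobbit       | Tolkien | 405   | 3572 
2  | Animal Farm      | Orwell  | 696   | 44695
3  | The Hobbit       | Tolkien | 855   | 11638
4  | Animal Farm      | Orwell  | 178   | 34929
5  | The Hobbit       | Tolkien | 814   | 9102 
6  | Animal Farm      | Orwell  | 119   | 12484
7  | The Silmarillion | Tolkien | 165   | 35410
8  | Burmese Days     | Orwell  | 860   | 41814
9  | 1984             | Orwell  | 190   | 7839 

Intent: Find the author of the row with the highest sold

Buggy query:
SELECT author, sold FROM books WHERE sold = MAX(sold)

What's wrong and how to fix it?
Bug: WHERE is evaluated per row; an aggregate over the whole table isn't defined there

Fix: Use a subquery: WHERE sold = (SELECT MAX(sold) FROM books)

Corrected query:
SELECT author, sold FROM books WHERE sold = (SELECT MAX(sold) FROM books)

Result:
author | sold 
-------+------
Orwell | 44695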